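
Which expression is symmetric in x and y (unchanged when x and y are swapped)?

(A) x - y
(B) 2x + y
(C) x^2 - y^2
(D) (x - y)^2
D

A symmetric expression is unchanged when the variables are permuted; here the transformation to test is the swap (x, y) -> (y, x).
Substitute the transformed coordinates into each option and compare with the original:
(A) x - y  ->  (y) - (x) = -x + y   [differs from x - y: not invariant]
(B) 2x + y  ->  2(y) + (x) = x + 2y   [differs from 2x + y: not invariant]
(C) x^2 - y^2  ->  (y)^2 - (x)^2 = -x^2 + y^2   [differs from x^2 - y^2: not invariant]
(D) (x - y)^2  ->  ((y) - (x))^2 = x^2 - 2xy + y^2   [equals (x - y)^2: invariant]

Only option (D), (x - y)^2, is unchanged by the transformation.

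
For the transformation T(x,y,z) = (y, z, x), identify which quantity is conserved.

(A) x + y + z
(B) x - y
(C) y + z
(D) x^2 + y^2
A

Apply T(x,y,z) = (y, z, x) to each option, i.e. replace (x, y, z) by the transformed coordinates.
Substitute the transformed coordinates into each option and compare with the original:
(A) x + y + z  ->  (y) + (z) + (x) = x + y + z   [equals x + y + z: invariant]
(B) x - y  ->  (y) - (z) = y - z   [differs from x - y: not invariant]
(C) y + z  ->  (z) + (x) = x + z   [differs from y + z: not invariant]
(D) x^2 + y^2  ->  (y)^2 + (z)^2 = y^2 + z^2   [differs from x^2 + y^2: not invariant]

Only option (A), x + y + z, is unchanged by the transformation.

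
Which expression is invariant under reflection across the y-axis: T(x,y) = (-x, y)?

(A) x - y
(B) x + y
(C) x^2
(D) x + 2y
C

The map is reflection across the y-axis: T(x,y) = (-x, y).
Substitute the transformed coordinates into each option and compare with the original:
(A) x - y  ->  (-x) - (y) = -x - y   [differs from x - y: not invariant]
(B) x + y  ->  (-x) + (y) = -x + y   [differs from x + y: not invariant]
(C) x^2  ->  (-x)^2 = x^2   [equals x^2: invariant]
(D) x + 2y  ->  (-x) + 2(y) = -x + 2y   [differs from x + 2y: not invariant]

Only option (C), x^2, is unchanged by the transformation.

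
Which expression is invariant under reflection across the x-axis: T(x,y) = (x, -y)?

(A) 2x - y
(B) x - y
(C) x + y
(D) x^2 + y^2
D

The map is reflection across the x-axis: T(x,y) = (x, -y).
Substitute the transformed coordinates into each option and compare with the original:
(A) 2x - y  ->  2(x) - (-y) = 2x + y   [differs from 2x - y: not invariant]
(B) x - y  ->  (x) - (-y) = x + y   [differs from x - y: not invariant]
(C) x + y  ->  (x) + (-y) = x - y   [differs from x + y: not invariant]
(D) x^2 + y^2  ->  (x)^2 + (-y)^2 = x^2 + y^2   [equals x^2 + y^2: invariant]

Only option (D), x^2 + y^2, is unchanged by the transformation.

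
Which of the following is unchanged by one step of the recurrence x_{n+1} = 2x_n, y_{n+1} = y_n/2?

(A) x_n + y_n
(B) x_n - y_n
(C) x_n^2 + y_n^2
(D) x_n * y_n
D

For the recurrence x_{n+1} = 2x_n, y_{n+1} = y_n/2:

x_{n+1} * y_{n+1} = (2x_n) * (y_n/2) = x_n * y_n
The product is conserved.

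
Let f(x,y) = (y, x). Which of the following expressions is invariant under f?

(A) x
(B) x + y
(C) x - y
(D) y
B

For f(x,y) = (y, x):
After applying f: x' = y, y' = x. So x' + y' = y + x = x + y.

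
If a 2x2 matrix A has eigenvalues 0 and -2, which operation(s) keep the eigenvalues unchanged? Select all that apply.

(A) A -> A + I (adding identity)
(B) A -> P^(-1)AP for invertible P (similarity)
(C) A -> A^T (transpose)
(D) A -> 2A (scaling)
B and C

Eigenvalues are preserved by:
1. Similarity transformations: A -> P^(-1)AP (same characteristic polynomial)
2. Transpose: A^T has the same eigenvalues as A

Eigenvalues are NOT preserved by:
- Adding identity: eigenvalues become 0+1, -2+1
- Scaling: eigenvalues become 0, -4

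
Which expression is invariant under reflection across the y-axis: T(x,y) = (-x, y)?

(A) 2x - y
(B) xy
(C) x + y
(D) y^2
D

The map is reflection across the y-axis: T(x,y) = (-x, y).
Substitute the transformed coordinates into each option and compare with the original:
(A) 2x - y  ->  2(-x) - (y) = -2x - y   [differs from 2x - y: not invariant]
(B) xy  ->  (-x)(y) = -xy   [differs from xy: not invariant]
(C) x + y  ->  (-x) + (y) = -x + y   [differs from x + y: not invariant]
(D) y^2  ->  (y)^2 = y^2   [equals y^2: invariant]

Only option (D), y^2, is unchanged by the transformation.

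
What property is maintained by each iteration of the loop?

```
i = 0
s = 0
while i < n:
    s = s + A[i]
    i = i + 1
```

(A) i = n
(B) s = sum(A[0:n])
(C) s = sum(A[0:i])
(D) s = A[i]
C

A loop invariant must hold before the first iteration and be re-established by every execution of the body.

(C) s = sum(A[0:i]): Initially i = 0 and s = 0 = sum of the empty slice A[0:0]. If s = sum(A[0:i]) holds at the top of an iteration, the body sets s to sum(A[0:i]) + A[i] = sum(A[0:i+1]) and then i to i+1, so s = sum(A[0:i]) holds again. At exit i = n, giving s = sum(A[0:n]).

The other options fail:
(A) i = n: false initially (i = 0); it is the exit condition, not an invariant.
(B) s = sum(A[0:n]): false before the loop (s = 0, not the full sum) -- it only becomes true at exit.
(D) s = A[i]: after the first iteration s = A[0] but i = 1, so s = A[i] compares s with the wrong element (and fails in general).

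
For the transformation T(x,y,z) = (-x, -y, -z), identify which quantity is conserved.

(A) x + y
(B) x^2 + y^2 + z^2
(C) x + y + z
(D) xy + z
B

Apply T(x,y,z) = (-x, -y, -z) to each option, i.e. replace (x, y, z) by the transformed coordinates.
Substitute the transformed coordinates into each option and compare with the original:
(A) x + y  ->  (-x) + (-y) = -x - y   [differs from x + y: not invariant]
(B) x^2 + y^2 + z^2  ->  (-x)^2 + (-y)^2 + (-z)^2 = x^2 + y^2 + z^2   [equals x^2 + y^2 + z^2: invariant]
(C) x + y + z  ->  (-x) + (-y) + (-z) = -x - y - z   [differs from x + y + z: not invariant]
(D) xy + z  ->  (-x)(-y) + (-z) = xy - z   [differs from xy + z: not invariant]

Only option (B), x^2 + y^2 + z^2, is unchanged by the transformation.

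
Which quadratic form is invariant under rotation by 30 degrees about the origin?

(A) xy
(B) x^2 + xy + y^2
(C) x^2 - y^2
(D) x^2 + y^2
D

Rotation by 30 degrees sends (x, y) to (sqrt(3)x/2 - y/2, x/2 + sqrt(3)y/2).
Substitute the transformed coordinates into each option and compare with the original:
(A) xy  ->  (sqrt(3)x/2 - y/2)(x/2 + sqrt(3)y/2) = sqrt(3)x^2/4 + xy/2 - sqrt(3)y^2/4   [differs from xy: not invariant]
(B) x^2 + xy + y^2  ->  (sqrt(3)x/2 - y/2)^2 + (sqrt(3)x/2 - y/2)(x/2 + sqrt(3)y/2) + (x/2 + sqrt(3)y/2)^2 = sqrt(3)x^2/4 + x^2 + xy/2 - sqrt(3)y^2/4 + y^2   [differs from x^2 + xy + y^2: not invariant]
(C) x^2 - y^2  ->  (sqrt(3)x/2 - y/2)^2 - (x/2 + sqrt(3)y/2)^2 = x^2/2 - sqrt(3)xy - y^2/2   [differs from x^2 - y^2: not invariant]
(D) x^2 + y^2  ->  (sqrt(3)x/2 - y/2)^2 + (x/2 + sqrt(3)y/2)^2 = x^2 + y^2   [equals x^2 + y^2: invariant]

Only option (D), x^2 + y^2, is unchanged by the transformation.
x^2 + y^2 is the squared distance from the origin, which rotations preserve.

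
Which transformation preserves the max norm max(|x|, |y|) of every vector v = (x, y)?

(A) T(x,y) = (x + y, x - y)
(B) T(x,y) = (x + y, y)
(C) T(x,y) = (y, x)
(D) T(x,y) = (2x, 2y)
C

A transformation preserves a norm if ||T(v)|| = ||v|| for every v; a single vector where the norm changes rules an option out.

(A) T(x,y) = (x + y, x - y): v = (1, 1) has norm max(|1|, |1|) = 1, but T(v) = (2, 0) has norm 2 -- not preserved.
(B) T(x,y) = (x + y, y): v = (1, 1) has norm max(|1|, |1|) = 1, but T(v) = (2, 1) has norm 2 -- not preserved.
(C) T(x,y) = (y, x): preserves the norm -- it only permutes the coordinates and/or flips signs, which leaves max(|x|, |y|) unchanged.
(D) T(x,y) = (2x, 2y): v = (1, 0) has norm max(|1|, |0|) = 1, but T(v) = (2, 0) has norm 2 -- not preserved.

Therefore the answer is (C).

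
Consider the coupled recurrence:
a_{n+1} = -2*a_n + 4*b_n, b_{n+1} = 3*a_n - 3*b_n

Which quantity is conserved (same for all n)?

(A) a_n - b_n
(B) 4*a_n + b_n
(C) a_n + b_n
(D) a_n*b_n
C

Replace a_n by a_{n+1} = -2*a_n + 4*b_n and b_n by b_{n+1} = 3*a_n - 3*b_n in each option and simplify:
(A) a_n - b_n  ->  (-2*a_n + 4*b_n) - (3*a_n - 3*b_n) = -5*a_n + 7*b_n   [not conserved]
(B) 4*a_n + b_n  ->  4*(-2*a_n + 4*b_n) + (3*a_n - 3*b_n) = -5*a_n + 13*b_n   [not conserved]
(C) a_n + b_n  ->  (-2*a_n + 4*b_n) + (3*a_n - 3*b_n) = a_n + b_n   [conserved]
(D) a_n*b_n  ->  (-2*a_n + 4*b_n)*(3*a_n - 3*b_n) = -6*a_n^2 + 18*a_n*b_n - 12*b_n^2   [not conserved]

Only (C) a_n + b_n returns to itself after one step, so it is the conserved quantity.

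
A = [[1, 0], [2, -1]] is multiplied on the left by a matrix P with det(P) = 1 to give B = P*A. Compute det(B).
-1

By the multiplicative property of determinants, det(B) = det(P*A) = det(P) * det(A) = det(A),
so the determinant is invariant under multiplication by any determinant-1 matrix; we just need det(A).

det(A) = (1)(-1) - (0)(2) = -1 - 0 = -1

Therefore det(B) = 1 * (-1) = -1.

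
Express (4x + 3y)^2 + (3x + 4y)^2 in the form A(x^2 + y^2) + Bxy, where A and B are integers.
25(x^2 + y^2) + 48xy

Expanding: (4x + 3y)^2 = 16x^2 + 24xy + 9y^2
(3x + 4y)^2 = 9x^2 + 24xy + 16y^2
Sum = (16+9)(x^2+y^2) + 48xy = 25(x^2 + y^2) + 48xy
This is symmetric in x and y.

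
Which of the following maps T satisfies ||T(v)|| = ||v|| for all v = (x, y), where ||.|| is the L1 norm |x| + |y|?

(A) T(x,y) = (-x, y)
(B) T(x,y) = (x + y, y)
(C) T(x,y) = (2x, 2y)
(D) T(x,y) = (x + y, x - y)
A

A transformation preserves a norm if ||T(v)|| = ||v|| for every v; a single vector where the norm changes rules an option out.

(A) T(x,y) = (-x, y): preserves the norm -- it only permutes the coordinates and/or flips signs, which leaves |x| + |y| unchanged.
(B) T(x,y) = (x + y, y): v = (0, 1) has norm |0| + |1| = 1, but T(v) = (1, 1) has norm 2 -- not preserved.
(C) T(x,y) = (2x, 2y): v = (1, 0) has norm |1| + |0| = 1, but T(v) = (2, 0) has norm 2 -- not preserved.
(D) T(x,y) = (x + y, x - y): v = (1, 0) has norm |1| + |0| = 1, but T(v) = (1, 1) has norm 2 -- not preserved.

Therefore the answer is (A).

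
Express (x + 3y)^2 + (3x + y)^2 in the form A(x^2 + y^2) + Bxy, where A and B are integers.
10(x^2 + y^2) + 12xy

Expanding: (x + 3y)^2 = x^2 + 6xy + 9y^2
(3x + y)^2 = 9x^2 + 6xy + y^2
Sum = (1+9)(x^2+y^2) + 12xy = 10(x^2 + y^2) + 12xy
This is symmetric in x and y.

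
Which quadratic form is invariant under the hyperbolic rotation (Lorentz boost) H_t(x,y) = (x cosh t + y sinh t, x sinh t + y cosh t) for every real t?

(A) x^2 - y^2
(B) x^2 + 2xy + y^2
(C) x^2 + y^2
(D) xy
A

Write x' = x cosh t + y sinh t, y' = x sinh t + y cosh t and substitute into each option:
(A) x^2 - y^2: (x cosh t + y sinh t)^2 - (x sinh t + y cosh t)^2 = x^2(cosh^2 t - sinh^2 t) + 2xy(cosh t sinh t - sinh t cosh t) + y^2(sinh^2 t - cosh^2 t) = x^2 - y^2   [invariant, using cosh^2 t - sinh^2 t = 1]
(B) x^2 + 2xy + y^2: (x' + y')^2 with x' + y' = (x + y)(cosh t + sinh t) = (x + y)e^t, so it becomes (x + y)^2 e^(2t)   [not invariant for t != 0]
(C) x^2 + y^2: (x cosh t + y sinh t)^2 + (x sinh t + y cosh t)^2 = (x^2 + y^2)(cosh^2 t + sinh^2 t) + 4xy sinh t cosh t = (x^2 + y^2) cosh 2t + 2xy sinh 2t   [not invariant for t != 0]
(D) xy: (x cosh t + y sinh t)(x sinh t + y cosh t) = xy(cosh^2 t + sinh^2 t) + (x^2 + y^2) sinh t cosh t = xy cosh 2t + (x^2 + y^2)(sinh 2t)/2   [not invariant for t != 0]

Only (A) x^2 - y^2 is unchanged; it is the Minkowski form preserved by Lorentz boosts, just as x^2 + y^2 is preserved by ordinary rotations.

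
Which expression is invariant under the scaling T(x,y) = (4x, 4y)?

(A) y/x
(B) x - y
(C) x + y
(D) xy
A

Under the uniform scaling T(x,y) = (4x, 4y):
Substitute the transformed coordinates into each option and compare with the original:
(A) y/x  ->  (4y)/(4x) = y/x   [equals y/x: invariant]
(B) x - y  ->  (4x) - (4y) = 4x - 4y   [differs from x - y: not invariant]
(C) x + y  ->  (4x) + (4y) = 4x + 4y   [differs from x + y: not invariant]
(D) xy  ->  (4x)(4y) = 16xy   [differs from xy: not invariant]

Only option (A), y/x, is unchanged by the transformation.
The common factor 4 cancels in a ratio of coordinates, while sums, products and sums of squares pick up factors of 4 or 16.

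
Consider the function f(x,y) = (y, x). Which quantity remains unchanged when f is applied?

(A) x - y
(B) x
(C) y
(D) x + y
D

For f(x,y) = (y, x):
After applying f: x' = y, y' = x. So x' + y' = y + x = x + y.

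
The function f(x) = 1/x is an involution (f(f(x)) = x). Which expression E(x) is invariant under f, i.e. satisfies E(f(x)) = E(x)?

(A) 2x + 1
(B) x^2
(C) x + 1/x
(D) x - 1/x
C

Replace x by f(x) = 1/x in each option and simplify. As a quick numerical cross-check, also compare E(5) with E(f(5)) = E(1/5).

(A) 2x + 1  ->  2(1/x) + 1 = (x + 2)/x; check: E(5) = 11 but E(1/5) = 7/5.   [not invariant]
(B) x^2  ->  (1/x)^2 = x^(-2); check: E(5) = 25 but E(1/5) = 1/25.   [not invariant]
(C) x + 1/x  ->  (1/x) + 1/(1/x), which simplifies back to x + 1/x; check: E(5) = 26/5, E(1/5) = 26/5.   [invariant]
(D) x - 1/x  ->  (1/x) - 1/(1/x) = -x + 1/x; check: E(5) = 24/5 but E(1/5) = -24/5.   [not invariant]

Only (C) is unchanged. E is symmetric under swapping x with f(x) = 1/x, which is exactly what an involution does.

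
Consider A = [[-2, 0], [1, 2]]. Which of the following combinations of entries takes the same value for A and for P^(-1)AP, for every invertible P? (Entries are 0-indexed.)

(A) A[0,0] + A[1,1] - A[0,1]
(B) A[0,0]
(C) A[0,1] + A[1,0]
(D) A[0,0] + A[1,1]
D

A[0,0] + A[1,1] is the trace of A. By the cyclic property of the trace, tr(P^(-1)AP) = tr(APP^(-1)) = tr(A), so it is the same for every matrix similar to A.

The other combinations are not similarity invariants. For example, take P = [[1, 2], [0, 1]] (det P = 1), so P^(-1) = [[1, -2], [0, 1]] and
B = P^(-1)AP = [[-4, -12], [1, 4]].
Evaluating each option on A and on B:
(A) A[0,0] + A[1,1] - A[0,1]: 0 for A, 12 for B -> changes
(B) A[0,0]: -2 for A, -4 for B -> changes
(C) A[0,1] + A[1,0]: 1 for A, -11 for B -> changes
(D) A[0,0] + A[1,1]: 0 for A, 0 for B -> unchanged

Only (D) A[0,0] + A[1,1] = 0 survives (and it does so for every P, not just this one), so it is the invariant.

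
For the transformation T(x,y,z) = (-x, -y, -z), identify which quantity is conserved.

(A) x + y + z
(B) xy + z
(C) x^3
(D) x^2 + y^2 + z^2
D

Apply T(x,y,z) = (-x, -y, -z) to each option, i.e. replace (x, y, z) by the transformed coordinates.
Substitute the transformed coordinates into each option and compare with the original:
(A) x + y + z  ->  (-x) + (-y) + (-z) = -x - y - z   [differs from x + y + z: not invariant]
(B) xy + z  ->  (-x)(-y) + (-z) = xy - z   [differs from xy + z: not invariant]
(C) x^3  ->  (-x)^3 = -x^3   [differs from x^3: not invariant]
(D) x^2 + y^2 + z^2  ->  (-x)^2 + (-y)^2 + (-z)^2 = x^2 + y^2 + z^2   [equals x^2 + y^2 + z^2: invariant]

Only option (D), x^2 + y^2 + z^2, is unchanged by the transformation.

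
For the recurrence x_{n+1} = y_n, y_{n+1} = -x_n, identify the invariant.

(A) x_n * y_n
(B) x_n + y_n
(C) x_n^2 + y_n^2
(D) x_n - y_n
C

For the recurrence x_{n+1} = y_n, y_{n+1} = -x_n:

x_{n+1}^2 + y_{n+1}^2 = y_n^2 + (-x_n)^2 = x_n^2 + y_n^2
The sum of squares is conserved (like energy in a harmonic oscillator).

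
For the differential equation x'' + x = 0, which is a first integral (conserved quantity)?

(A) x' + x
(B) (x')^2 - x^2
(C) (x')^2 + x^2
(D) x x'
C

A first integral I satisfies dI/dt = 0 along every solution. Differentiate each option and use the equation of motion:
(A) d/dt[x' + x] = x'' + x' = -x + x', not identically 0
(B) d/dt[(x')^2 - x^2] = 2x'x'' - 2x x' = -4x x', not identically 0
(C) d/dt[(x')^2 + x^2] = 2x'x'' + 2x x' = 2x'(-x) + 2x x' = 0
(D) d/dt[x x'] = (x')^2 + x x'' = (x')^2 - x^2, not identically 0

Only (C) has zero time-derivative. So the energy-like quantity (x')^2 + x^2 is the first integral.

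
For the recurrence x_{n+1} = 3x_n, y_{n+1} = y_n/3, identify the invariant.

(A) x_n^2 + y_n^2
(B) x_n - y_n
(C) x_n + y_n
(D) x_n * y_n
D

For the recurrence x_{n+1} = 3x_n, y_{n+1} = y_n/3:

x_{n+1} * y_{n+1} = (3x_n) * (y_n/3) = x_n * y_n
The product is conserved.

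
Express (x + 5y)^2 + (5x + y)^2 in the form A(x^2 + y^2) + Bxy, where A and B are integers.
26(x^2 + y^2) + 20xy

Expanding: (x + 5y)^2 = x^2 + 10xy + 25y^2
(5x + y)^2 = 25x^2 + 10xy + y^2
Sum = (1+25)(x^2+y^2) + 20xy = 26(x^2 + y^2) + 20xy
This is symmetric in x and y.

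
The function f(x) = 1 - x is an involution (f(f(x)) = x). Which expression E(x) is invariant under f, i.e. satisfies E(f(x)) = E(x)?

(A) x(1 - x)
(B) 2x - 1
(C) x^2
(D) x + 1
A

Replace x by f(x) = 1 - x in each option and simplify. As a quick numerical cross-check, also compare E(5) with E(f(5)) = E(-4).

(A) x(1 - x)  ->  (1 - x)(1 - (1 - x)), which simplifies back to x(1 - x); check: E(5) = -20, E(-4) = -20.   [invariant]
(B) 2x - 1  ->  2(1 - x) - 1 = 1 - 2x; check: E(5) = 9 but E(-4) = -9.   [not invariant]
(C) x^2  ->  (1 - x)^2 = (x - 1)^2; check: E(5) = 25 but E(-4) = 16.   [not invariant]
(D) x + 1  ->  (1 - x) + 1 = 2 - x; check: E(5) = 6 but E(-4) = -3.   [not invariant]

Only (A) is unchanged. E is symmetric under swapping x with f(x) = 1 - x, which is exactly what an involution does.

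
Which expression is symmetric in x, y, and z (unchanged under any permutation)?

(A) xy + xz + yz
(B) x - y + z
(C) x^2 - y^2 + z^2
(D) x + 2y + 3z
A

A symmetric expression is unchanged when the variables are permuted; here the transformation to test is the swap (x, y) -> (y, x).
A symmetric expression must survive every permutation; the single swap x <-> y already eliminates the distractors, and the keyed expression is also unchanged by x <-> z and y <-> z (each variable enters it in exactly the same way).
Substitute the transformed coordinates into each option and compare with the original:
(A) xy + xz + yz  ->  (y)(x) + (y)z + (x)z = xy + xz + yz   [equals xy + xz + yz: invariant]
(B) x - y + z  ->  (y) - (x) + z = -x + y + z   [differs from x - y + z: not invariant]
(C) x^2 - y^2 + z^2  ->  (y)^2 - (x)^2 + z^2 = -x^2 + y^2 + z^2   [differs from x^2 - y^2 + z^2: not invariant]
(D) x + 2y + 3z  ->  (y) + 2(x) + 3z = 2x + y + 3z   [differs from x + 2y + 3z: not invariant]

Only option (A), xy + xz + yz, is unchanged by the transformation.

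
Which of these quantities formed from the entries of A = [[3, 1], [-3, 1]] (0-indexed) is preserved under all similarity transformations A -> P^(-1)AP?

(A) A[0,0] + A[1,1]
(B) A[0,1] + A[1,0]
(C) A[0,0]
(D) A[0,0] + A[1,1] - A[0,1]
A

A[0,0] + A[1,1] is the trace of A. By the cyclic property of the trace, tr(P^(-1)AP) = tr(APP^(-1)) = tr(A), so it is the same for every matrix similar to A.

The other combinations are not similarity invariants. For example, take P = [[1, -1], [0, 1]] (det P = 1), so P^(-1) = [[1, 1], [0, 1]] and
B = P^(-1)AP = [[0, 2], [-3, 4]].
Evaluating each option on A and on B:
(A) A[0,0] + A[1,1]: 4 for A, 4 for B -> unchanged
(B) A[0,1] + A[1,0]: -2 for A, -1 for B -> changes
(C) A[0,0]: 3 for A, 0 for B -> changes
(D) A[0,0] + A[1,1] - A[0,1]: 3 for A, 2 for B -> changes

Only (A) A[0,0] + A[1,1] = 4 survives (and it does so for every P, not just this one), so it is the invariant.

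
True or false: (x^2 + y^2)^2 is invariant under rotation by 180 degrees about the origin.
True

Applying rotation by 180 degrees: x' = x*cos(180 degrees) - y*sin(180 degrees) = -x, y' = x*sin(180 degrees) + y*cos(180 degrees) = -y

Substituting into (x^2 + y^2)^2:
((-x)^2 + (-y)^2)^2
= x^4 + 2x^2y^2 + y^4 = (x^2 + y^2)^2

This equals the original expression (x^2 + y^2)^2, so it IS invariant.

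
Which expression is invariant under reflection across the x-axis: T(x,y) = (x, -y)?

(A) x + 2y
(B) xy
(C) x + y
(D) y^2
D

The map is reflection across the x-axis: T(x,y) = (x, -y).
Substitute the transformed coordinates into each option and compare with the original:
(A) x + 2y  ->  (x) + 2(-y) = x - 2y   [differs from x + 2y: not invariant]
(B) xy  ->  (x)(-y) = -xy   [differs from xy: not invariant]
(C) x + y  ->  (x) + (-y) = x - y   [differs from x + y: not invariant]
(D) y^2  ->  (-y)^2 = y^2   [equals y^2: invariant]

Only option (D), y^2, is unchanged by the transformation.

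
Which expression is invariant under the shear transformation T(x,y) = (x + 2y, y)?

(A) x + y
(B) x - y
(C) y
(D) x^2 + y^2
C

Under the shear T(x,y) = (x + 2y, y):
Substitute the transformed coordinates into each option and compare with the original:
(A) x + y  ->  (x + 2y) + (y) = x + 3y   [differs from x + y: not invariant]
(B) x - y  ->  (x + 2y) - (y) = x + y   [differs from x - y: not invariant]
(C) y  ->  (y) = y   [equals y: invariant]
(D) x^2 + y^2  ->  (x + 2y)^2 + (y)^2 = x^2 + 4xy + 5y^2   [differs from x^2 + y^2: not invariant]

Only option (C), y, is unchanged by the transformation.
A horizontal shear moves points parallel to the x-axis, so the y-coordinate (and any function of y alone) is unchanged.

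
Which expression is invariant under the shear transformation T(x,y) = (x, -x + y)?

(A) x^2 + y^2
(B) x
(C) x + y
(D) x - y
B

Under the shear T(x,y) = (x, -x + y):
Substitute the transformed coordinates into each option and compare with the original:
(A) x^2 + y^2  ->  (x)^2 + (-x + y)^2 = 2x^2 - 2xy + y^2   [differs from x^2 + y^2: not invariant]
(B) x  ->  (x) = x   [equals x: invariant]
(C) x + y  ->  (x) + (-x + y) = y   [differs from x + y: not invariant]
(D) x - y  ->  (x) - (-x + y) = 2x - y   [differs from x - y: not invariant]

Only option (B), x, is unchanged by the transformation.
A vertical shear moves points parallel to the y-axis, so the x-coordinate (and any function of x alone) is unchanged.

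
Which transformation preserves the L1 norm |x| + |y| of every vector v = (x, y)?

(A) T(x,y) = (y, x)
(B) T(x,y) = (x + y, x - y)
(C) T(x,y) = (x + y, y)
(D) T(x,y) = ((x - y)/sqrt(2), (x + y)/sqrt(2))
A

A transformation preserves a norm if ||T(v)|| = ||v|| for every v; a single vector where the norm changes rules an option out.

(A) T(x,y) = (y, x): preserves the norm -- it only permutes the coordinates and/or flips signs, which leaves |x| + |y| unchanged.
(B) T(x,y) = (x + y, x - y): v = (1, 0) has norm |1| + |0| = 1, but T(v) = (1, 1) has norm 2 -- not preserved.
(C) T(x,y) = (x + y, y): v = (0, 1) has norm |0| + |1| = 1, but T(v) = (1, 1) has norm 2 -- not preserved.
(D) T(x,y) = ((x - y)/sqrt(2), (x + y)/sqrt(2)): v = (1, 0) has norm |1| + |0| = 1, but T(v) = (sqrt(2)/2, sqrt(2)/2) has norm sqrt(2) -- not preserved.

Therefore the answer is (A).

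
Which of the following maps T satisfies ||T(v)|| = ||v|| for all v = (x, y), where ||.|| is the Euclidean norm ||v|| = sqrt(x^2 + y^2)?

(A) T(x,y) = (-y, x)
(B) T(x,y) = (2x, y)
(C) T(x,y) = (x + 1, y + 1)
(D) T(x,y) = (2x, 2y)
A

A transformation preserves a norm if ||T(v)|| = ||v|| for every v; a single vector where the norm changes rules an option out.

(A) T(x,y) = (-y, x): preserves the norm -- it is an orthogonal map (a rotation/reflection), and (-y)^2 + (x)^2 simplifies to x^2 + y^2.
(B) T(x,y) = (2x, y): v = (1, 0) has norm sqrt((1)^2 + (0)^2) = 1, but T(v) = (2, 0) has norm 2 -- not preserved.
(C) T(x,y) = (x + 1, y + 1): v = (1, 0) has norm sqrt((1)^2 + (0)^2) = 1, but T(v) = (2, 1) has norm sqrt(5) -- not preserved.
(D) T(x,y) = (2x, 2y): v = (1, 0) has norm sqrt((1)^2 + (0)^2) = 1, but T(v) = (2, 0) has norm 2 -- not preserved.

Therefore the answer is (A).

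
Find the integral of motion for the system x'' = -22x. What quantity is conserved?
E = (x')^2 + 22x^2

Multiply the equation by x':
x' * x'' = -22x * x'
The left side is d/dt[(x')^2/2] and the right side is d/dt[-22x^2/2], so
d/dt[(x')^2/2 + 22x^2/2] = 0, i.e. (x')^2/2 + 22x^2/2 = constant.
Multiplying by 2, the integral of motion is E = (x')^2 + 22x^2.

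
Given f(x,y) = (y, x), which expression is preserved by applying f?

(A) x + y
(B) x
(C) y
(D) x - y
A

For f(x,y) = (y, x):
After applying f: x' = y, y' = x. So x' + y' = y + x = x + y.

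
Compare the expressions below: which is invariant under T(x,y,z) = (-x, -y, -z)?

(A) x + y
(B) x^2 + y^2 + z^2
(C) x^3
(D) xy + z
B

Apply T(x,y,z) = (-x, -y, -z) to each option, i.e. replace (x, y, z) by the transformed coordinates.
Substitute the transformed coordinates into each option and compare with the original:
(A) x + y  ->  (-x) + (-y) = -x - y   [differs from x + y: not invariant]
(B) x^2 + y^2 + z^2  ->  (-x)^2 + (-y)^2 + (-z)^2 = x^2 + y^2 + z^2   [equals x^2 + y^2 + z^2: invariant]
(C) x^3  ->  (-x)^3 = -x^3   [differs from x^3: not invariant]
(D) xy + z  ->  (-x)(-y) + (-z) = xy - z   [differs from xy + z: not invariant]

Only option (B), x^2 + y^2 + z^2, is unchanged by the transformation.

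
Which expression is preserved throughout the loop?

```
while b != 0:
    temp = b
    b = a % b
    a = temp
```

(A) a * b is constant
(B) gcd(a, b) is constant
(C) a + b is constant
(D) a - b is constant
B

A loop invariant must hold before the first iteration and be re-established by every execution of the body.

(B) gcd(a, b) is constant: One iteration replaces (a, b) by (b, a mod b). Since a mod b = a - q*b for an integer q, any common divisor of a and b divides b and a mod b, and conversely; hence gcd(b, a mod b) = gcd(a, b). For instance (18, 5) -> (5, 3) keeps gcd = 1. At exit b = 0 and a = gcd of the original inputs.

The other options fail:
(A) a * b is constant: e.g. (a, b) = (18, 5) -> (5, 3): the product goes from 90 to 15.
(C) a + b is constant: e.g. (a, b) = (18, 5) -> (5, 3): the sum goes from 23 to 8.
(D) a - b is constant: e.g. (a, b) = (18, 5) -> (5, 3): the difference goes from 13 to 2.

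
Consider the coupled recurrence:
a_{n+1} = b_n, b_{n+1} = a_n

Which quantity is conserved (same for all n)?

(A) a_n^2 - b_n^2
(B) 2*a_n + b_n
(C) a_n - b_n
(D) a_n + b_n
D

Replace a_n by a_{n+1} = b_n and b_n by b_{n+1} = a_n in each option and simplify:
(A) a_n^2 - b_n^2  ->  (b_n)^2 - (a_n)^2 = -a_n^2 + b_n^2   [not conserved]
(B) 2*a_n + b_n  ->  2*(b_n) + (a_n) = a_n + 2*b_n   [not conserved]
(C) a_n - b_n  ->  (b_n) - (a_n) = -a_n + b_n   [not conserved]
(D) a_n + b_n  ->  (b_n) + (a_n) = a_n + b_n   [conserved]

Only (D) a_n + b_n returns to itself after one step, so it is the conserved quantity.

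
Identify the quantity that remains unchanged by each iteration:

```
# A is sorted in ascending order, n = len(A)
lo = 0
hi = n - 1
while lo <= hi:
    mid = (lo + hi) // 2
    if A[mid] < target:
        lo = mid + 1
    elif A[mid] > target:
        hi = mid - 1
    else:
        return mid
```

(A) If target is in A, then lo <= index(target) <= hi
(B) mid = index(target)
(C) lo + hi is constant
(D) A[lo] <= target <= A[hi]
A

A loop invariant must hold before the first iteration and be re-established by every execution of the body.

(A) If target is in A, then lo <= index(target) <= hi: Before the loop [lo, hi] = [0, n-1] covers every index. When A[mid] < target, sortedness puts target strictly to the right of mid, so setting lo = mid + 1 keeps index(target) in [lo, hi]; symmetrically for hi = mid - 1. Hence 'if target is in A then lo <= index(target) <= hi' holds after every iteration, and when lo > hi it proves target is absent.

The other options fail:
(B) mid = index(target): mid is just the current probe; it equals index(target) only on the iteration that returns.
(C) lo + hi is constant: each iteration moves exactly one of lo, hi, so lo + hi changes (e.g. 0 + (n-1) becomes (mid+1) + (n-1)).
(D) A[lo] <= target <= A[hi]: fails when target is not in A (e.g. target < A[0] already violates it before the loop), so it is not maintained in general.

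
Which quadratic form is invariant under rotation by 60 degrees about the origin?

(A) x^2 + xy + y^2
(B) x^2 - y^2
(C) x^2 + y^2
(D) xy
C

Rotation by 60 degrees sends (x, y) to (x/2 - sqrt(3)y/2, sqrt(3)x/2 + y/2).
Substitute the transformed coordinates into each option and compare with the original:
(A) x^2 + xy + y^2  ->  (x/2 - sqrt(3)y/2)^2 + (x/2 - sqrt(3)y/2)(sqrt(3)x/2 + y/2) + (sqrt(3)x/2 + y/2)^2 = sqrt(3)x^2/4 + x^2 - xy/2 - sqrt(3)y^2/4 + y^2   [differs from x^2 + xy + y^2: not invariant]
(B) x^2 - y^2  ->  (x/2 - sqrt(3)y/2)^2 - (sqrt(3)x/2 + y/2)^2 = -x^2/2 - sqrt(3)xy + y^2/2   [differs from x^2 - y^2: not invariant]
(C) x^2 + y^2  ->  (x/2 - sqrt(3)y/2)^2 + (sqrt(3)x/2 + y/2)^2 = x^2 + y^2   [equals x^2 + y^2: invariant]
(D) xy  ->  (x/2 - sqrt(3)y/2)(sqrt(3)x/2 + y/2) = sqrt(3)x^2/4 - xy/2 - sqrt(3)y^2/4   [differs from xy: not invariant]

Only option (C), x^2 + y^2, is unchanged by the transformation.
x^2 + y^2 is the squared distance from the origin, which rotations preserve.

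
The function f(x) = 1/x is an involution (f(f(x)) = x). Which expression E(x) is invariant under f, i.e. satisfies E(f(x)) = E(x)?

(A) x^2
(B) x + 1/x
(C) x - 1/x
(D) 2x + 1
B

Replace x by f(x) = 1/x in each option and simplify. As a quick numerical cross-check, also compare E(4) with E(f(4)) = E(1/4).

(A) x^2  ->  (1/x)^2 = x^(-2); check: E(4) = 16 but E(1/4) = 1/16.   [not invariant]
(B) x + 1/x  ->  (1/x) + 1/(1/x), which simplifies back to x + 1/x; check: E(4) = 17/4, E(1/4) = 17/4.   [invariant]
(C) x - 1/x  ->  (1/x) - 1/(1/x) = -x + 1/x; check: E(4) = 15/4 but E(1/4) = -15/4.   [not invariant]
(D) 2x + 1  ->  2(1/x) + 1 = (x + 2)/x; check: E(4) = 9 but E(1/4) = 3/2.   [not invariant]

Only (B) is unchanged. E is symmetric under swapping x with f(x) = 1/x, which is exactly what an involution does.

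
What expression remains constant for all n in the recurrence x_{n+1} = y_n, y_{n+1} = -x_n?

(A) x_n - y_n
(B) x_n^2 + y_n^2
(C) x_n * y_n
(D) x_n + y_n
B

For the recurrence x_{n+1} = y_n, y_{n+1} = -x_n:

x_{n+1}^2 + y_{n+1}^2 = y_n^2 + (-x_n)^2 = x_n^2 + y_n^2
The sum of squares is conserved (like energy in a harmonic oscillator).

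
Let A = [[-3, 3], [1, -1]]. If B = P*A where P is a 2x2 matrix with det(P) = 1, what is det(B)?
0

By the multiplicative property of determinants, det(B) = det(P*A) = det(P) * det(A) = det(A),
so the determinant is invariant under multiplication by any determinant-1 matrix; we just need det(A).

det(A) = (-3)(-1) - (3)(1) = 3 - 3 = 0

Therefore det(B) = 1 * 0 = 0.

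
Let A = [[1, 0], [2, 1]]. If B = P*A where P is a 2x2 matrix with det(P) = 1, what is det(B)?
1

By the multiplicative property of determinants, det(B) = det(P*A) = det(P) * det(A) = det(A),
so the determinant is invariant under multiplication by any determinant-1 matrix; we just need det(A).

det(A) = (1)(1) - (0)(2) = 1 - 0 = 1

Therefore det(B) = 1 * 1 = 1.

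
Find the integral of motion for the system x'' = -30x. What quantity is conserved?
E = (x')^2 + 30x^2

Multiply the equation by x':
x' * x'' = -30x * x'
The left side is d/dt[(x')^2/2] and the right side is d/dt[-30x^2/2], so
d/dt[(x')^2/2 + 30x^2/2] = 0, i.e. (x')^2/2 + 30x^2/2 = constant.
Multiplying by 2, the integral of motion is E = (x')^2 + 30x^2.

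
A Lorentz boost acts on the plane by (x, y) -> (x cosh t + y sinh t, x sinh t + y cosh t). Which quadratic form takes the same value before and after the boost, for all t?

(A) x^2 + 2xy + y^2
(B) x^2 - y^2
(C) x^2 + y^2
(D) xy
B

Write x' = x cosh t + y sinh t, y' = x sinh t + y cosh t and substitute into each option:
(A) x^2 + 2xy + y^2: (x' + y')^2 with x' + y' = (x + y)(cosh t + sinh t) = (x + y)e^t, so it becomes (x + y)^2 e^(2t)   [not invariant for t != 0]
(B) x^2 - y^2: (x cosh t + y sinh t)^2 - (x sinh t + y cosh t)^2 = x^2(cosh^2 t - sinh^2 t) + 2xy(cosh t sinh t - sinh t cosh t) + y^2(sinh^2 t - cosh^2 t) = x^2 - y^2   [invariant, using cosh^2 t - sinh^2 t = 1]
(C) x^2 + y^2: (x cosh t + y sinh t)^2 + (x sinh t + y cosh t)^2 = (x^2 + y^2)(cosh^2 t + sinh^2 t) + 4xy sinh t cosh t = (x^2 + y^2) cosh 2t + 2xy sinh 2t   [not invariant for t != 0]
(D) xy: (x cosh t + y sinh t)(x sinh t + y cosh t) = xy(cosh^2 t + sinh^2 t) + (x^2 + y^2) sinh t cosh t = xy cosh 2t + (x^2 + y^2)(sinh 2t)/2   [not invariant for t != 0]

Only (B) x^2 - y^2 is unchanged; it is the Minkowski form preserved by Lorentz boosts, just as x^2 + y^2 is preserved by ordinary rotations.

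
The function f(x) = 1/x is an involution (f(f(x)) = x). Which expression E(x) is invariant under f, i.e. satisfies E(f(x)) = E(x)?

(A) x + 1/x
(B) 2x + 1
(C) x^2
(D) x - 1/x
A

Replace x by f(x) = 1/x in each option and simplify. As a quick numerical cross-check, also compare E(5) with E(f(5)) = E(1/5).

(A) x + 1/x  ->  (1/x) + 1/(1/x), which simplifies back to x + 1/x; check: E(5) = 26/5, E(1/5) = 26/5.   [invariant]
(B) 2x + 1  ->  2(1/x) + 1 = (x + 2)/x; check: E(5) = 11 but E(1/5) = 7/5.   [not invariant]
(C) x^2  ->  (1/x)^2 = x^(-2); check: E(5) = 25 but E(1/5) = 1/25.   [not invariant]
(D) x - 1/x  ->  (1/x) - 1/(1/x) = -x + 1/x; check: E(5) = 24/5 but E(1/5) = -24/5.   [not invariant]

Only (A) is unchanged. E is symmetric under swapping x with f(x) = 1/x, which is exactly what an involution does.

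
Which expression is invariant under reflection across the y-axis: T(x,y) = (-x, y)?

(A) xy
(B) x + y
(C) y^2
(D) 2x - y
C

The map is reflection across the y-axis: T(x,y) = (-x, y).
Substitute the transformed coordinates into each option and compare with the original:
(A) xy  ->  (-x)(y) = -xy   [differs from xy: not invariant]
(B) x + y  ->  (-x) + (y) = -x + y   [differs from x + y: not invariant]
(C) y^2  ->  (y)^2 = y^2   [equals y^2: invariant]
(D) 2x - y  ->  2(-x) - (y) = -2x - y   [differs from 2x - y: not invariant]

Only option (C), y^2, is unchanged by the transformation.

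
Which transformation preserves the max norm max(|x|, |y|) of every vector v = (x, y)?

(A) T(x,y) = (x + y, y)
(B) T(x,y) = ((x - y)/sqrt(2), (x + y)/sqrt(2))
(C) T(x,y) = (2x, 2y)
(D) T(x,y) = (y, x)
D

A transformation preserves a norm if ||T(v)|| = ||v|| for every v; a single vector where the norm changes rules an option out.

(A) T(x,y) = (x + y, y): v = (1, 1) has norm max(|1|, |1|) = 1, but T(v) = (2, 1) has norm 2 -- not preserved.
(B) T(x,y) = ((x - y)/sqrt(2), (x + y)/sqrt(2)): v = (1, 0) has norm max(|1|, |0|) = 1, but T(v) = (sqrt(2)/2, sqrt(2)/2) has norm sqrt(2)/2 -- not preserved.
(C) T(x,y) = (2x, 2y): v = (1, 0) has norm max(|1|, |0|) = 1, but T(v) = (2, 0) has norm 2 -- not preserved.
(D) T(x,y) = (y, x): preserves the norm -- it only permutes the coordinates and/or flips signs, which leaves max(|x|, |y|) unchanged.

Therefore the answer is (D).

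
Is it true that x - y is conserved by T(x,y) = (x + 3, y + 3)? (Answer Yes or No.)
Yes

Substitute T(x,y) = (x + 3, y + 3) into the expression and compare with the original.

Original: x - y
After applying T: (x + 3) - (y + 3) = x - y

This is identical to the original x - y, so the expression is invariant.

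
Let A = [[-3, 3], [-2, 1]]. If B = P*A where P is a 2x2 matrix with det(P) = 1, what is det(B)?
3

By the multiplicative property of determinants, det(B) = det(P*A) = det(P) * det(A) = det(A),
so the determinant is invariant under multiplication by any determinant-1 matrix; we just need det(A).

det(A) = (-3)(1) - (3)(-2) = -3 - (-6) = 3

Therefore det(B) = 1 * 3 = 3.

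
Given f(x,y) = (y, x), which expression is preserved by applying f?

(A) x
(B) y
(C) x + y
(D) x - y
C

For f(x,y) = (y, x):
After applying f: x' = y, y' = x. So x' + y' = y + x = x + y.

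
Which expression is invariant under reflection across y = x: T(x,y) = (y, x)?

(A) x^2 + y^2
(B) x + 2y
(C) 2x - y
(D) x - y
A

The map is reflection across y = x: T(x,y) = (y, x).
Substitute the transformed coordinates into each option and compare with the original:
(A) x^2 + y^2  ->  (y)^2 + (x)^2 = x^2 + y^2   [equals x^2 + y^2: invariant]
(B) x + 2y  ->  (y) + 2(x) = 2x + y   [differs from x + 2y: not invariant]
(C) 2x - y  ->  2(y) - (x) = -x + 2y   [differs from 2x - y: not invariant]
(D) x - y  ->  (y) - (x) = -x + y   [differs from x - y: not invariant]

Only option (A), x^2 + y^2, is unchanged by the transformation.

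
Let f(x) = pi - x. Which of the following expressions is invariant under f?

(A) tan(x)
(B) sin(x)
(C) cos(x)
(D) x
B

For f(x) = pi - x:
sin(pi - x) = sin(x), so sine is invariant under this transformation.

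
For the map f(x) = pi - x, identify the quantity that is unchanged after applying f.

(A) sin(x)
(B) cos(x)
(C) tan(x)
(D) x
A

For f(x) = pi - x:
sin(pi - x) = sin(x), so sine is invariant under this transformation.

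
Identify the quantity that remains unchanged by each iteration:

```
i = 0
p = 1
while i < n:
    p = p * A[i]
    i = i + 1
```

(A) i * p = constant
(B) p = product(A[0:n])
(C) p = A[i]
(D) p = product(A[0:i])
D

A loop invariant must hold before the first iteration and be re-established by every execution of the body.

(D) p = product(A[0:i]): Initially i = 0 and p = 1 = product of the empty slice A[0:0]. If p = product(A[0:i]) holds at the top of an iteration, the body sets p to product(A[0:i]) * A[i] = product(A[0:i+1]) and then i to i+1, so the property is restored. At exit i = n, giving p = product(A[0:n]).

The other options fail:
(A) i * p = constant: initially i * p = 0, but after one iteration it is 1 * A[0], which is nonzero in general.
(B) p = product(A[0:n]): false before the loop (p = 1, not the full product) -- it only becomes true at exit.
(C) p = A[i]: after the first iteration p = A[0] but i = 1; in general p is a product of several elements, not a single one.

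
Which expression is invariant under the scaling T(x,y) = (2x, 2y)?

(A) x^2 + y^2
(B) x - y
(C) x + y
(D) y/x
D

Under the uniform scaling T(x,y) = (2x, 2y):
Substitute the transformed coordinates into each option and compare with the original:
(A) x^2 + y^2  ->  (2x)^2 + (2y)^2 = 4x^2 + 4y^2   [differs from x^2 + y^2: not invariant]
(B) x - y  ->  (2x) - (2y) = 2x - 2y   [differs from x - y: not invariant]
(C) x + y  ->  (2x) + (2y) = 2x + 2y   [differs from x + y: not invariant]
(D) y/x  ->  (2y)/(2x) = y/x   [equals y/x: invariant]

Only option (D), y/x, is unchanged by the transformation.
The common factor 2 cancels in a ratio of coordinates, while sums, products and sums of squares pick up factors of 2 or 4.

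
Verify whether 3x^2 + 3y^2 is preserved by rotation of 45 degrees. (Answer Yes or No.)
Yes

Applying rotation by 45 degrees: x' = x*cos(45 degrees) - y*sin(45 degrees) = sqrt(2)x/2 - sqrt(2)y/2, y' = x*sin(45 degrees) + y*cos(45 degrees) = sqrt(2)x/2 + sqrt(2)y/2

Substituting into 3x^2 + 3y^2:
3(sqrt(2)x/2 - sqrt(2)y/2)^2 + 3(sqrt(2)x/2 + sqrt(2)y/2)^2
= 3x^2 + 3y^2

This equals the original expression 3x^2 + 3y^2, so it IS invariant.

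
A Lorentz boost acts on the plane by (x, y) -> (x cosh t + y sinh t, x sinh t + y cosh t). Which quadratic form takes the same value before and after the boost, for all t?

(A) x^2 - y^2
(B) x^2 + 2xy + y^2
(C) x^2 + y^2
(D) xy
A

Write x' = x cosh t + y sinh t, y' = x sinh t + y cosh t and substitute into each option:
(A) x^2 - y^2: (x cosh t + y sinh t)^2 - (x sinh t + y cosh t)^2 = x^2(cosh^2 t - sinh^2 t) + 2xy(cosh t sinh t - sinh t cosh t) + y^2(sinh^2 t - cosh^2 t) = x^2 - y^2   [invariant, using cosh^2 t - sinh^2 t = 1]
(B) x^2 + 2xy + y^2: (x' + y')^2 with x' + y' = (x + y)(cosh t + sinh t) = (x + y)e^t, so it becomes (x + y)^2 e^(2t)   [not invariant for t != 0]
(C) x^2 + y^2: (x cosh t + y sinh t)^2 + (x sinh t + y cosh t)^2 = (x^2 + y^2)(cosh^2 t + sinh^2 t) + 4xy sinh t cosh t = (x^2 + y^2) cosh 2t + 2xy sinh 2t   [not invariant for t != 0]
(D) xy: (x cosh t + y sinh t)(x sinh t + y cosh t) = xy(cosh^2 t + sinh^2 t) + (x^2 + y^2) sinh t cosh t = xy cosh 2t + (x^2 + y^2)(sinh 2t)/2   [not invariant for t != 0]

Only (A) x^2 - y^2 is unchanged; it is the Minkowski form preserved by Lorentz boosts, just as x^2 + y^2 is preserved by ordinary rotations.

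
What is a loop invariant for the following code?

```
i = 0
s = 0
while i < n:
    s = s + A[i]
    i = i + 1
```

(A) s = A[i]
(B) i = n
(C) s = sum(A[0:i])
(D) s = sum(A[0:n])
C

A loop invariant must hold before the first iteration and be re-established by every execution of the body.

(C) s = sum(A[0:i]): Initially i = 0 and s = 0 = sum of the empty slice A[0:0]. If s = sum(A[0:i]) holds at the top of an iteration, the body sets s to sum(A[0:i]) + A[i] = sum(A[0:i+1]) and then i to i+1, so s = sum(A[0:i]) holds again. At exit i = n, giving s = sum(A[0:n]).

The other options fail:
(A) s = A[i]: after the first iteration s = A[0] but i = 1, so s = A[i] compares s with the wrong element (and fails in general).
(B) i = n: false initially (i = 0); it is the exit condition, not an invariant.
(D) s = sum(A[0:n]): false before the loop (s = 0, not the full sum) -- it only becomes true at exit.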